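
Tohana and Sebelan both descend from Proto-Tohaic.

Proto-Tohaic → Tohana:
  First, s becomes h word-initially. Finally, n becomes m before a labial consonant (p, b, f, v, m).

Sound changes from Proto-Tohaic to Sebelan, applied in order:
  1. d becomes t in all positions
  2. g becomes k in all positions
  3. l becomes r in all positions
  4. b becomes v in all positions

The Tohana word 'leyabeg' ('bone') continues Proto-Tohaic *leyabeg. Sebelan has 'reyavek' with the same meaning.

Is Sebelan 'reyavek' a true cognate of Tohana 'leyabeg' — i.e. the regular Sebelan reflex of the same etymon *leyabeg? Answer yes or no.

yes

Derive the expected Sebelan reflex of *leyabeg:
Sebelan: *leyabeg > leyabek > reyabek > reyavek  (by unconditioned shift, unconditioned shift, unconditioned shift)
Sebelan 'reyavek' matches the regular reflex exactly, so the pair is cognate.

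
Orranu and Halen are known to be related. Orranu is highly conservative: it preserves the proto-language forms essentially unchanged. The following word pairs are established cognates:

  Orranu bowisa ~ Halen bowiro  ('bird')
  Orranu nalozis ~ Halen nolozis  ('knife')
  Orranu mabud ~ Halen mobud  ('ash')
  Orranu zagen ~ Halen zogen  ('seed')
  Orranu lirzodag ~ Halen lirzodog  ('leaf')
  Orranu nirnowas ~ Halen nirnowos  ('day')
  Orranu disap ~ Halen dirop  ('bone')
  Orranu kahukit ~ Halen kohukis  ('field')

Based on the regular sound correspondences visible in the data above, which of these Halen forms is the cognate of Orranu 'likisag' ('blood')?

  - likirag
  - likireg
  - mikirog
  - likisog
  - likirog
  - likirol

likirog

bowisa ~ bowiro, disap ~ dirop — Orranu s corresponds to Halen r between vowels (before a back vowel).
nalozis ~ nolozis, zagen ~ zogen — Orranu a corresponds to Halen o after a consonant, before a consonant other than r, m, n, p, b, f, v.
Applying these to Orranu 'likisag':
  likisag → likirag   (s→r between vowels (before a back vowel))
  likirag → likirog   (a→o after a consonant, before a consonant other than r, m, n, p, b, f, v)
So the Halen cognate is 'likirog'.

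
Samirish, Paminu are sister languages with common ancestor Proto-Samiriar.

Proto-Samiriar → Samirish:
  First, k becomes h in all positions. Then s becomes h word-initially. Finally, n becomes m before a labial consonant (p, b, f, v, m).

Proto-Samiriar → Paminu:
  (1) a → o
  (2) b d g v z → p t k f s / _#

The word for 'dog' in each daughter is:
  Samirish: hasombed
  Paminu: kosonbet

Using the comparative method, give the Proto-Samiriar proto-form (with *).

*kasonbed

Position 8: Samirish has d, Paminu has t. Samirish preserves d here (none of its changes turn any other segment into d), so the proto-segment is *d.
Position 5: Samirish has m, Paminu has n. Paminu preserves n here (none of its changes turn any other segment into n), so the proto-segment is *n.
Position 2: Samirish has a, Paminu has o. Samirish preserves a here (none of its changes turn any other segment into a), so the proto-segment is *a.
Verify the candidate proto-form against each daughter:
Samirish: start from *kasonbed.
  rule 1 (unconditioned shift): kasonbed → hasonbed
  rule 2: no change — hasonbed
  rule 3 (nasal place assimilation): hasonbed → hasombed
  ⇒ Samirish hasombed
Paminu: *kasonbed
  kasonbed → kosonbed   [vowel merger]
  kosonbed → kosonbet   [final devoicing]
  giving Paminu kosonbet.
*kasonbed is the unique common source.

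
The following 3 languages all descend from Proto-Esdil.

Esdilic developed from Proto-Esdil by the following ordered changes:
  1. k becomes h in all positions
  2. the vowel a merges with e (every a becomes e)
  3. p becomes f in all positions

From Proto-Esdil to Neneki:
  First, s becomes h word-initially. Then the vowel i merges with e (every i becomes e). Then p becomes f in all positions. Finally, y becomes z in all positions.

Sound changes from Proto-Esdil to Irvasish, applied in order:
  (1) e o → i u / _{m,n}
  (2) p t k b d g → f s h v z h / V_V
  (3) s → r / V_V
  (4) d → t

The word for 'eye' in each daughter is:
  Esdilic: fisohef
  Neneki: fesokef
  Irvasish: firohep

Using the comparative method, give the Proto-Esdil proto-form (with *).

*fisokep

Position 5: Esdilic has h, Neneki has k, Irvasish has h. Neneki preserves k here (none of its changes turn any other segment into k), so the proto-segment is *k.
Position 7: Esdilic has f, Neneki has f, Irvasish has p. Irvasish preserves p here (none of its changes turn any other segment into p), so the proto-segment is *p.
This points to *fisokep. Verify forward in each daughter:
Esdilic: start from *fisokep.
  rule 1 (unconditioned shift): fisokep → fisohep
  rule 2: no change — fisohep
  rule 3 (unconditioned shift): fisohep → fisohef
  ⇒ Esdilic fisohef
Neneki: *fisokep > fesokep > fesokef  (by vowel merger, unconditioned shift)
Irvasish: *fisokep
  fisokep (rule 1 does not apply)
  fisokep → fisohep   [intervocalic lenition]
  fisohep → firohep   [rhotacism]
  firohep (rule 4 does not apply)
  giving Irvasish firohep.
Only *fisokep yields all of Esdilic fisohef, Neneki fesokef, Irvasish firohep.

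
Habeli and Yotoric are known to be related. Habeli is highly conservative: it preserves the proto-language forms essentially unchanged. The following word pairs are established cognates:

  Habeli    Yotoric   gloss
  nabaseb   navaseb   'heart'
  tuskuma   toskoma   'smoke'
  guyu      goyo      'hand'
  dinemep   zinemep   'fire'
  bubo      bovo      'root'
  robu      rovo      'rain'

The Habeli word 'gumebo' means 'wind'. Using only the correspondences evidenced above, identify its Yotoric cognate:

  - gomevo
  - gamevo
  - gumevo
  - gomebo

tuskuma ~ toskoma — Habeli u corresponds to Yotoric o after a consonant, before a nasal.
bubo ~ bovo — Habeli b corresponds to Yotoric v between vowels (before a back vowel).
Applying these to Habeli 'gumebo':
  gumebo → gomebo   (u→o after a consonant, before a nasal)
  gomebo → gomevo   (b→v between vowels (before a back vowel))
So the Yotoric cognate is 'gomevo'.

gomevo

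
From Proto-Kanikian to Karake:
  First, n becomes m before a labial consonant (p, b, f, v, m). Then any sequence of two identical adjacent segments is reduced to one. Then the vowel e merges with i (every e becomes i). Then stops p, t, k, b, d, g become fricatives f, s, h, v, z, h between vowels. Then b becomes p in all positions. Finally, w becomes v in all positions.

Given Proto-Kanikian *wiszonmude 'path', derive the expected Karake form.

Karake: start from *wiszonmude.
  rule 1 (nasal place assimilation): wiszonmude → wiszommude
  rule 2 (degemination): wiszommude → wiszomude
  rule 3 (vowel merger): wiszomude → wiszomudi
  rule 4 (intervocalic lenition): wiszomudi → wiszomuzi
  rule 5: no change — wiszomuzi
  rule 6 (unconditioned shift): wiszomuzi → viszomuzi
  ⇒ Karake viszomuzi

viszomuzi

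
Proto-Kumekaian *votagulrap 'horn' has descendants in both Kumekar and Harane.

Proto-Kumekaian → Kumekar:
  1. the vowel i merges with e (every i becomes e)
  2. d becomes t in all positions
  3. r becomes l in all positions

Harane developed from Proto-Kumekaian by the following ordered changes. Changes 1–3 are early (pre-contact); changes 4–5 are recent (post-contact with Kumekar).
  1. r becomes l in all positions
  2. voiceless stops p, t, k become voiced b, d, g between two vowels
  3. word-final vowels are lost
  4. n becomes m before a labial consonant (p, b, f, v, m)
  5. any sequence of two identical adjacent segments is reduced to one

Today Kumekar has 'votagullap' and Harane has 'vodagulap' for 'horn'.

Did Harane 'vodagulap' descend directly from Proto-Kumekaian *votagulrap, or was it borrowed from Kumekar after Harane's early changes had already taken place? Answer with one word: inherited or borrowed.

If inherited, *votagulrap would pass through all of Harane's changes:
Harane: *votagulrap > votagullap > vodagullap > vodagulap  (by unconditioned shift, intervocalic voicing, degemination)
If borrowed from Kumekar 'votagullap' after the early changes, it would undergo only the recent ones:
  rule 4 (nasal place assimilation): no change (votagullap)
  rule 5 (degemination): votagullap → votagulap
  ⇒ as a loan: votagulap
Harane 'vodagulap' matches the inherited outcome exactly, so it is an inherited cognate, not a loan.

inherited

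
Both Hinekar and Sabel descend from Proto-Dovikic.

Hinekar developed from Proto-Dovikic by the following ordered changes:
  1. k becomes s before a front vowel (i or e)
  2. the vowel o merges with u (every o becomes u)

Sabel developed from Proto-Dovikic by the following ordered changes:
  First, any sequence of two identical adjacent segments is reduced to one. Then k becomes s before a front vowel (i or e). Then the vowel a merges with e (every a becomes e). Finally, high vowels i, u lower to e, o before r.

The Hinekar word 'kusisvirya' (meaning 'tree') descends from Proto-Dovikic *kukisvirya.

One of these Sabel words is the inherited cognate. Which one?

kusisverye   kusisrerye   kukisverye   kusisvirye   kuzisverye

kusisverye

Sabel: *kukisvirya > kusisvirya > kusisvirye > kusisverye  (by palatalisation, vowel merger, pre-rhotic lowering)
Only 'kusisverye' matches the regular Sabel development of *kukisvirya.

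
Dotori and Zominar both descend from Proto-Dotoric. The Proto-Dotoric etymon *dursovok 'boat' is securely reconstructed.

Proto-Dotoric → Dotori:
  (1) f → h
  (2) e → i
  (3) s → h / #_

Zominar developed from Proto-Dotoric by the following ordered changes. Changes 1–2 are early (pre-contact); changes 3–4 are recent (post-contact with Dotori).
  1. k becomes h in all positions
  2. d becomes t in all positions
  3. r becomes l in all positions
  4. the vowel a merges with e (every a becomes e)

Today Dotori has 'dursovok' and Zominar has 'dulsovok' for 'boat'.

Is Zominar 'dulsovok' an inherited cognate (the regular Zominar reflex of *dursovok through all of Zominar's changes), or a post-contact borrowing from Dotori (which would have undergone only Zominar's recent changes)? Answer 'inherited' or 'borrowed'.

borrowed

If inherited, *dursovok would pass through all of Zominar's changes:
Zominar: start from *dursovok.
  rule 1 (unconditioned shift): dursovok → dursovoh
  rule 2 (unconditioned shift): dursovoh → tursovoh
  rule 3 (unconditioned shift): tursovoh → tulsovoh
  rule 4: no change — tulsovoh
  ⇒ Zominar tulsovoh
If borrowed from Dotori 'dursovok' after the early changes, it would undergo only the recent ones:
  rule 3 (unconditioned shift): dursovok → dulsovok
  rule 4 (vowel merger): no change (dulsovok)
  ⇒ as a loan: dulsovok
Zominar 'dulsovok' matches the loan outcome 'dulsovok', not the inherited 'tulsovoh' — it skipped the early Zominar changes, so it was borrowed from Dotori.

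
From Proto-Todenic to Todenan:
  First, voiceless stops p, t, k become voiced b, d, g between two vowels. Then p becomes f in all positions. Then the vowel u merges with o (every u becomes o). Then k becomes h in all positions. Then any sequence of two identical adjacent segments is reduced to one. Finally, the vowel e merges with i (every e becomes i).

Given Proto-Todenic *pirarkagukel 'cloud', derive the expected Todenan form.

firarhagogil

Todenan: *pirarkagukel
  pirarkagukel → pirarkagugel   [intervocalic voicing]
  pirarkagugel → firarkagugel   [unconditioned shift]
  firarkagugel → firarkagogel   [vowel merger]
  firarkagogel → firarhagogel   [unconditioned shift]
  firarhagogel (rule 5 does not apply)
  firarhagogel → firarhagogil   [vowel merger]
  giving Todenan firarhagogil.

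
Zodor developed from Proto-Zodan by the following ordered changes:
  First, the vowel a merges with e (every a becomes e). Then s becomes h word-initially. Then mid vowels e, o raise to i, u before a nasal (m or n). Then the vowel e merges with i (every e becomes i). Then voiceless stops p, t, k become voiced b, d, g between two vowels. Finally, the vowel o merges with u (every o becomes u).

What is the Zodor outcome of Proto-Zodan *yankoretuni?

Zodor: start from *yankoretuni.
  rule 1 (vowel merger): yankoretuni → yenkoretuni
  rule 2: no change — yenkoretuni
  rule 3 (pre-nasal raising): yenkoretuni → yinkoretuni
  rule 4 (vowel merger): yinkoretuni → yinkorituni
  rule 5 (intervocalic voicing): yinkorituni → yinkoriduni
  rule 6 (vowel merger): yinkoriduni → yinkuriduni
  ⇒ Zodor yinkuriduni

yinkuriduni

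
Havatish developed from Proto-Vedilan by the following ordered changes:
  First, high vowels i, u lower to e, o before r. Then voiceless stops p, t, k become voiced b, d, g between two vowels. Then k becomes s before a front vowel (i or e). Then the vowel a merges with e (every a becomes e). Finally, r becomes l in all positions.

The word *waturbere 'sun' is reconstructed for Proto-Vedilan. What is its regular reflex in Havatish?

wedolbele

Havatish: *waturbere > watorbere > wadorbere > wedorbere > wedolbele  (by pre-rhotic lowering, intervocalic voicing, vowel merger, unconditioned shift)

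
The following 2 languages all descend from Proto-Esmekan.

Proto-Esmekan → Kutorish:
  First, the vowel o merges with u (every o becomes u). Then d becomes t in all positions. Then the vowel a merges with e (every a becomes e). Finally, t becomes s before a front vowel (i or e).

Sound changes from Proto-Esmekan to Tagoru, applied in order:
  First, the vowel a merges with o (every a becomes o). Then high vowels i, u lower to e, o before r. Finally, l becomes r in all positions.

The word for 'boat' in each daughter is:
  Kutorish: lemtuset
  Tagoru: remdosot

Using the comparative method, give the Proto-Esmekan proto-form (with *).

Position 7: Kutorish has e, Tagoru has o. Taking the neighbouring segments as reconstructed: Kutorish e could go back to *a or *e; Tagoru o could go back to *a or *o — the one source consistent with every daughter is *a.
Position 4: Kutorish has t, Tagoru has d. Tagoru preserves d here (none of its changes turn any other segment into d), so the proto-segment is *d.
Position 5: Kutorish has u, Tagoru has o. Taking the neighbouring segments as reconstructed: Kutorish u could go back to *o or *u; Tagoru o could go back to *a or *o — the one source consistent with every daughter is *o.
Verify the candidate proto-form against each daughter:
Kutorish: start from *lemdosat.
  rule 1 (vowel merger): lemdosat → lemdusat
  rule 2 (unconditioned shift): lemdusat → lemtusat
  rule 3 (vowel merger): lemtusat → lemtuset
  rule 4: no change — lemtuset
  ⇒ Kutorish lemtuset
Tagoru: start from *lemdosat.
  rule 1 (vowel merger): lemdosat → lemdosot
  rule 2: no change — lemdosot
  rule 3 (unconditioned shift): lemdosot → remdosot
  ⇒ Tagoru remdosot
*lemdosat is the unique common source.

*lemdosat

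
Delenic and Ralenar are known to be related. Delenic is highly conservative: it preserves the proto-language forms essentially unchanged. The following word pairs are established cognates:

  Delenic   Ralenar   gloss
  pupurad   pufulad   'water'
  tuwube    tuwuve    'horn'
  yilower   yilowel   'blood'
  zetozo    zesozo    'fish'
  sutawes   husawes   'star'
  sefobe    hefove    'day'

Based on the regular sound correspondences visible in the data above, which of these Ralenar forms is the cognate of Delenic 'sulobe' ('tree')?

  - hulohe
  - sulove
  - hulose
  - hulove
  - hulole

sutawes ~ husawes — Delenic s corresponds to Ralenar h word-initially before a back vowel.
tuwube ~ tuwuve, sefobe ~ hefove — Delenic b corresponds to Ralenar v between vowels (before a front vowel).
Applying these to Delenic 'sulobe':
  sulobe → hulobe   (s→h word-initially before a back vowel)
  hulobe → hulove   (b→v between vowels (before a front vowel))
So the Ralenar cognate is 'hulove'.

hulove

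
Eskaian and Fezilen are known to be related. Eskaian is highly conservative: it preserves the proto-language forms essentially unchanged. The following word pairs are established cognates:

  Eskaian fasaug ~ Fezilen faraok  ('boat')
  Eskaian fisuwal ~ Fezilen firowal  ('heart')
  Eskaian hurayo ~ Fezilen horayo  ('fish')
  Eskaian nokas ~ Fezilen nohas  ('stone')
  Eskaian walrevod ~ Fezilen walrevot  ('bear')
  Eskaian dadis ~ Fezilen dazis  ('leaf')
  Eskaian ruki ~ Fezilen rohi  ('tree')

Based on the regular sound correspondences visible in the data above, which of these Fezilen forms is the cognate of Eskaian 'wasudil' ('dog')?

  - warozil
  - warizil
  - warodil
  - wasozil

warozil

fisuwal ~ firowal — Eskaian s corresponds to Fezilen r between vowels (before a back vowel).
fisuwal ~ firowal, ruki ~ rohi — Eskaian u corresponds to Fezilen o after a consonant, before a consonant other than r, m, n, p, b, f, v.
dadis ~ dazis — Eskaian d corresponds to Fezilen z between vowels (before a front vowel).
Applying these to Eskaian 'wasudil':
  wasudil → warudil   (s→r between vowels (before a back vowel))
  warudil → warodil   (u→o after a consonant, before a consonant other than r, m, n, p, b, f, v)
  warodil → warozil   (d→z between vowels (before a front vowel))
So the Fezilen cognate is 'warozil'.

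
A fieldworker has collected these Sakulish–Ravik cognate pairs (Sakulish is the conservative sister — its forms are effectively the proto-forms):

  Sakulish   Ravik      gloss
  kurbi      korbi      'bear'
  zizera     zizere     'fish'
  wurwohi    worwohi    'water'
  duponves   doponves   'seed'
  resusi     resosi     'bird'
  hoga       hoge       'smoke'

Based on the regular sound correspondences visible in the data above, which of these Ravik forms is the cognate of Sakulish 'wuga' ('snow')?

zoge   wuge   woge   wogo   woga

woge

resusi ~ resosi — Sakulish u corresponds to Ravik o after a consonant, before a consonant other than r, m, n, p, b, f, v.
zizera ~ zizere, hoga ~ hoge — Sakulish a corresponds to Ravik e word-finally.
Applying these to Sakulish 'wuga':
  wuga → woga   (u→o after a consonant, before a consonant other than r, m, n, p, b, f, v)
  woga → woge   (a→e word-finally)
So the Ravik cognate is 'woge'.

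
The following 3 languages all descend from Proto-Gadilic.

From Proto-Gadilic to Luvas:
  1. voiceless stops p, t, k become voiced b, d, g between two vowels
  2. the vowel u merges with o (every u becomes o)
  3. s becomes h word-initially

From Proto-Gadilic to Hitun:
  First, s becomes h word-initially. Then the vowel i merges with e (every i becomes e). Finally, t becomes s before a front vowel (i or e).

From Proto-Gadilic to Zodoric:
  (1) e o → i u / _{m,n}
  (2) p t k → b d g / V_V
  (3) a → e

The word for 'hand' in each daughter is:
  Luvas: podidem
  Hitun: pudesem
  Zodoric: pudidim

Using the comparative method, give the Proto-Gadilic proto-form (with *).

Position 2: Luvas has o, Hitun has u, Zodoric has u. Hitun preserves u here (none of its changes turn any other segment into u), so the proto-segment is *u.
Position 4: Luvas has i, Hitun has e, Zodoric has i. Luvas preserves i here (none of its changes turn any other segment into i), so the proto-segment is *i.
Position 6: Luvas has e, Hitun has e, Zodoric has i. Luvas preserves e here (none of its changes turn any other segment into e), so the proto-segment is *e.
This points to *puditem. Verify forward in each daughter:
Luvas: *puditem
  puditem → pudidem   [intervocalic voicing]
  pudidem → podidem   [vowel merger]
  podidem (rule 3 does not apply)
  giving Luvas podidem.
Hitun: *puditem
  puditem (rule 1 does not apply)
  puditem → pudetem   [vowel merger]
  pudetem → pudesem   [palatalisation]
  giving Hitun pudesem.
Zodoric: *puditem > puditim > pudidim  (by pre-nasal raising, intervocalic voicing)
No other proto-form is consistent with every reflex, so the reconstruction is *puditem.

*puditem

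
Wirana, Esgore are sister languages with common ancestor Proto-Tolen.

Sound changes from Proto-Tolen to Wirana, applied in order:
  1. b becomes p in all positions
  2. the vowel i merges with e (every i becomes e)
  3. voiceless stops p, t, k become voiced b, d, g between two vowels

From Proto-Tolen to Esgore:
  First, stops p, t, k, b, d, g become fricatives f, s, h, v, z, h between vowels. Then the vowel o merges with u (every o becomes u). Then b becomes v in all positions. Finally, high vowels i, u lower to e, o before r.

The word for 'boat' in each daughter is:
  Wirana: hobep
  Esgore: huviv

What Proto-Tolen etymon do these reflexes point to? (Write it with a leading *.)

Position 5: Wirana has p, Esgore has v. Taking the neighbouring segments as reconstructed: Wirana p could go back to *p or *b; Esgore v could go back to *b or *v — the one source consistent with every daughter is *b.
Position 4: Wirana has e, Esgore has i. Esgore preserves i here (none of its changes turn any other segment into i), so the proto-segment is *i.
Continuing position by position gives *hobib; check it forward:
Wirana: *hobib
  hobib → hopip   [unconditioned shift]
  hopip → hopep   [vowel merger]
  hopep → hobep   [intervocalic voicing]
  giving Wirana hobep.
Esgore: *hobib > hovib > huvib > huviv  (by intervocalic lenition, vowel merger, unconditioned shift)
No other proto-form is consistent with every reflex, so the reconstruction is *hobib.

*hobib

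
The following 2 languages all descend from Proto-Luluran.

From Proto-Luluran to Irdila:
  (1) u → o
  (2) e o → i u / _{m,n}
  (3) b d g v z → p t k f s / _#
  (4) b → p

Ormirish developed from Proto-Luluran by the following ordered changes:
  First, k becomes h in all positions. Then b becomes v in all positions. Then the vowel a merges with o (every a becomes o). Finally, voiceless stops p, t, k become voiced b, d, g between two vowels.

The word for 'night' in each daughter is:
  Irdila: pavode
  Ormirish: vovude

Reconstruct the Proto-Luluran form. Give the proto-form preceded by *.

Position 4: Irdila has o, Ormirish has u. Ormirish preserves u here (none of its changes turn any other segment into u), so the proto-segment is *u.
Position 2: Irdila has a, Ormirish has o. Irdila preserves a here (none of its changes turn any other segment into a), so the proto-segment is *a.
This points to *bavude. Verify forward in each daughter:
Irdila: start from *bavude.
  rule 1 (vowel merger): bavude → bavode
  rule 2: no change — bavode
  rule 3: no change — bavode
  rule 4 (unconditioned shift): bavode → pavode
  ⇒ Irdila pavode
Ormirish: start from *bavude.
  rule 1: no change — bavude
  rule 2 (unconditioned shift): bavude → vavude
  rule 3 (vowel merger): vavude → vovude
  rule 4: no change — vovude
  ⇒ Ormirish vovude
No other proto-form is consistent with every reflex, so the reconstruction is *bavude.

*bavude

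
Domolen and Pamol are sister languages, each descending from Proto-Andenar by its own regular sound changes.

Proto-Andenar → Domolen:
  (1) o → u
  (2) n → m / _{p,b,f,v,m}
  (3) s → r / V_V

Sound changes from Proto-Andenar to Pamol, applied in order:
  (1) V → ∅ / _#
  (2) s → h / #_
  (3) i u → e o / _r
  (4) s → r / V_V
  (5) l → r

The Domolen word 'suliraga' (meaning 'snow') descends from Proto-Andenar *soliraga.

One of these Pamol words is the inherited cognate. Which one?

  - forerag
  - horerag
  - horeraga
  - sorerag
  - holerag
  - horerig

horerag

Pamol: start from *soliraga.
  rule 1 (apocope): soliraga → solirag
  rule 2 (debuccalisation): solirag → holirag
  rule 3 (pre-rhotic lowering): holirag → holerag
  rule 4: no change — holerag
  rule 5 (unconditioned shift): holerag → horerag
  ⇒ Pamol horerag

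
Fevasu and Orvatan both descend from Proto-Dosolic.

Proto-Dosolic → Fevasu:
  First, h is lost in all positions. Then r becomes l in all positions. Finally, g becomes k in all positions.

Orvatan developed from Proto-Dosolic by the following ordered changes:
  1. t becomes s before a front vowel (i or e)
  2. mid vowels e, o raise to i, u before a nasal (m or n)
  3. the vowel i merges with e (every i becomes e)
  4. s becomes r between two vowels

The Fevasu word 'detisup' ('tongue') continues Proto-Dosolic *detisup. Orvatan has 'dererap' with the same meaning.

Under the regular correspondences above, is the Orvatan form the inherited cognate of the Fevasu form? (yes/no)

no

Derive the expected Orvatan reflex of *detisup:
Orvatan: start from *detisup.
  rule 1 (palatalisation): detisup → desisup
  rule 2: no change — desisup
  rule 3 (vowel merger): desisup → desesup
  rule 4 (rhotacism): desesup → dererup
  ⇒ Orvatan dererup
The regular Orvatan reflex would be 'dererup', but the attested form is 'dererap'. The correspondence is irregular, so they are not cognates (the Orvatan form has a different source).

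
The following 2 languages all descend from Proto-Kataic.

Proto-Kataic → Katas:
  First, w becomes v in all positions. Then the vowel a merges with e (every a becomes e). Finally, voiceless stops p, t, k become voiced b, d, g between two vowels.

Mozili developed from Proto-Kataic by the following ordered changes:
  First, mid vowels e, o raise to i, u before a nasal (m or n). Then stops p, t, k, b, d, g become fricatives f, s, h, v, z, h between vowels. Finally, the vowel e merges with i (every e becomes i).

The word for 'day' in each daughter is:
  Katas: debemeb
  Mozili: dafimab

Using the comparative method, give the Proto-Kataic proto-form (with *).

Position 6: Katas has e, Mozili has a. Mozili preserves a here (none of its changes turn any other segment into a), so the proto-segment is *a.
Position 3: Katas has b, Mozili has f. Taking the neighbouring segments as reconstructed: Katas b could go back to *p or *b; Mozili f could go back to *p or *f — the one source consistent with every daughter is *p.
This points to *dapemab. Verify forward in each daughter:
Katas: start from *dapemab.
  rule 1: no change — dapemab
  rule 2 (vowel merger): dapemab → depemeb
  rule 3 (intervocalic voicing): depemeb → debemeb
  ⇒ Katas debemeb
Mozili: start from *dapemab.
  rule 1 (pre-nasal raising): dapemab → dapimab
  rule 2 (intervocalic lenition): dapimab → dafimab
  rule 3: no change — dafimab
  ⇒ Mozili dafimab
Only *dapemab yields all of Katas debemeb, Mozili dafimab.

*dapemab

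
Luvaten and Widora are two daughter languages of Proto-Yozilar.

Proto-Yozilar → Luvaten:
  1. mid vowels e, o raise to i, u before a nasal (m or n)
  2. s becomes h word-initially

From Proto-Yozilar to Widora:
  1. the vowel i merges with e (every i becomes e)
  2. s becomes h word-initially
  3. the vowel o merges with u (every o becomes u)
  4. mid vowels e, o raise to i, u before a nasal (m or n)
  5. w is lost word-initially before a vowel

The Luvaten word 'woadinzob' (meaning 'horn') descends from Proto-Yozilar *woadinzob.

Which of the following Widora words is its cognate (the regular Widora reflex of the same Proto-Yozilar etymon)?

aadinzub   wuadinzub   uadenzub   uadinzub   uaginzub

Widora: *woadinzob
  woadinzob → woadenzob   [vowel merger]
  woadenzob (rule 2 does not apply)
  woadenzob → wuadenzub   [vowel merger]
  wuadenzub → wuadinzub   [pre-nasal raising]
  wuadinzub → uadinzub   [glide loss]
  giving Widora uadinzub.

uadinzub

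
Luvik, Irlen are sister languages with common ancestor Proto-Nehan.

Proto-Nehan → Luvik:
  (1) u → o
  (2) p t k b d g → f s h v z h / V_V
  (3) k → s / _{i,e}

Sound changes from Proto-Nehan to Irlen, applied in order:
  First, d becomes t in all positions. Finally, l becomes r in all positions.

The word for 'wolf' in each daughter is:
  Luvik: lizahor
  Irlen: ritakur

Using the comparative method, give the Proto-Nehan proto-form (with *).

Position 1: Luvik has l, Irlen has r. Luvik preserves l here (none of its changes turn any other segment into l), so the proto-segment is *l.
Position 3: Luvik has z, Irlen has t. Taking the neighbouring segments as reconstructed: Luvik z could go back to *d or *z; Irlen t could go back to *t or *d — the one source consistent with every daughter is *d.
Continuing position by position gives *lidakur; check it forward:
Luvik: *lidakur
  lidakur → lidakor   [vowel merger]
  lidakor → lizahor   [intervocalic lenition]
  lizahor (rule 3 does not apply)
  giving Luvik lizahor.
Irlen: *lidakur > litakur > ritakur  (by unconditioned shift, unconditioned shift)
*lidakur is the unique common source.

*lidakur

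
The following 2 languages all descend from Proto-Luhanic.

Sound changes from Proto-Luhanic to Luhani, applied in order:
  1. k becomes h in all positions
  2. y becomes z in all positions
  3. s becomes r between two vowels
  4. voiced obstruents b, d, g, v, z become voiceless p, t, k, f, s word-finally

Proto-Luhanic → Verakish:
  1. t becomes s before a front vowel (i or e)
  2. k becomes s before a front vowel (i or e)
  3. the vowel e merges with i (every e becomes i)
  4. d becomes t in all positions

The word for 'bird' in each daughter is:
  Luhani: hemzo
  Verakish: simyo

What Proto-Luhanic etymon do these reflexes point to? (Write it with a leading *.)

Position 1: Luhani has h, Verakish has s. Taking the neighbouring segments as reconstructed: Luhani h could go back to *k or *h; Verakish s could go back to *t or *k or *s — the one source consistent with every daughter is *k.
Position 4: Luhani has z, Verakish has y. Verakish preserves y here (none of its changes turn any other segment into y), so the proto-segment is *y.
Position 2: Luhani has e, Verakish has i. Luhani preserves e here (none of its changes turn any other segment into e), so the proto-segment is *e.
Continuing position by position gives *kemyo; check it forward:
Luhani: *kemyo > hemyo > hemzo  (by unconditioned shift, unconditioned shift)
Verakish: *kemyo
  kemyo (rule 1 does not apply)
  kemyo → semyo   [palatalisation]
  semyo → simyo   [vowel merger]
  simyo (rule 4 does not apply)
  giving Verakish simyo.
Only *kemyo yields all of Luhani hemzo, Verakish simyo.

*kemyo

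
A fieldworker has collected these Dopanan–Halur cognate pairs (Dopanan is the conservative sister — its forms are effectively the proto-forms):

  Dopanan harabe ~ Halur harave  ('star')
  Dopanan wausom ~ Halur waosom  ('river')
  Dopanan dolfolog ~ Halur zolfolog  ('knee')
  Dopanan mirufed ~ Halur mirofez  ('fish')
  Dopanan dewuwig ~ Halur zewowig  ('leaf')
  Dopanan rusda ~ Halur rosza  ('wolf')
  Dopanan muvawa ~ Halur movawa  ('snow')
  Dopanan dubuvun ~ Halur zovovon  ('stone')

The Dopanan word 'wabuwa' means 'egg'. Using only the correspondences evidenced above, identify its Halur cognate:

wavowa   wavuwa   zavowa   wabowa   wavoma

dubuvun ~ zovovon — Dopanan b corresponds to Halur v between vowels (before a back vowel).
dewuwig ~ zewowig, rusda ~ rosza — Dopanan u corresponds to Halur o after a consonant, before a consonant other than r, m, n, p, b, f, v.
Applying these to Dopanan 'wabuwa':
  wabuwa → wavuwa   (b→v between vowels (before a back vowel))
  wavuwa → wavowa   (u→o after a consonant, before a consonant other than r, m, n, p, b, f, v)
So the Halur cognate is 'wavowa'.

wavowa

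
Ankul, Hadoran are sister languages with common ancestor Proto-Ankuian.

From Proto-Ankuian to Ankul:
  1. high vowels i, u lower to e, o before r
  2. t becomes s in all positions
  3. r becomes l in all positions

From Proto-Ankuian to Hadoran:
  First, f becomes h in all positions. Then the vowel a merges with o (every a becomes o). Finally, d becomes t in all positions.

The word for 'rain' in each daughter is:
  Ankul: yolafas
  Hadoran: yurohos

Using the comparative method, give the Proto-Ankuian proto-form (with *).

Position 2: Ankul has o, Hadoran has u. Hadoran preserves u here (none of its changes turn any other segment into u), so the proto-segment is *u.
Position 5: Ankul has f, Hadoran has h. Ankul preserves f here (none of its changes turn any other segment into f), so the proto-segment is *f.
Position 4: Ankul has a, Hadoran has o. Ankul preserves a here (none of its changes turn any other segment into a), so the proto-segment is *a.
Continuing position by position gives *yurafas; check it forward:
Ankul: *yurafas > yorafas > yolafas  (by pre-rhotic lowering, unconditioned shift)
Hadoran: *yurafas > yurahas > yurohos  (by unconditioned shift, vowel merger)
No other proto-form is consistent with every reflex, so the reconstruction is *yurafas.

*yurafas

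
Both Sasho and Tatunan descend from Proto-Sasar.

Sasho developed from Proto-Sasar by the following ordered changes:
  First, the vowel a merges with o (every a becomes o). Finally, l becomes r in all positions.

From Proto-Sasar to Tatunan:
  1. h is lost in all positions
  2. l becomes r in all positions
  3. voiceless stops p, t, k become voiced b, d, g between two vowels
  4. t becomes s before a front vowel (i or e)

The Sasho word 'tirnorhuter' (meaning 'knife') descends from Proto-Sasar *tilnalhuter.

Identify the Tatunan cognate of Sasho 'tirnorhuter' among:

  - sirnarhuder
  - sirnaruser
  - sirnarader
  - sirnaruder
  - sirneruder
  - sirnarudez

Tatunan: *tilnalhuter
  tilnalhuter → tilnaluter   [h-loss]
  tilnaluter → tirnaruter   [unconditioned shift]
  tirnaruter → tirnaruder   [intervocalic voicing]
  tirnaruder → sirnaruder   [palatalisation]
  giving Tatunan sirnaruder.
The other candidates each miss or misapply at least one Tatunan change.

sirnaruder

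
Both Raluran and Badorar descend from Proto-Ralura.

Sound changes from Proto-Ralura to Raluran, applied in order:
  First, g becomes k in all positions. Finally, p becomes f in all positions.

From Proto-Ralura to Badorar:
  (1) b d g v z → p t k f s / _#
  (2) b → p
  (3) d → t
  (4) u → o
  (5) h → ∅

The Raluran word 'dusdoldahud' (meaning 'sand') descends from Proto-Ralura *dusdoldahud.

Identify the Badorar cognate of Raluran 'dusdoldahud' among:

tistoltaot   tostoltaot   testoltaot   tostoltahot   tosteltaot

Badorar: *dusdoldahud > dusdoldahut > tustoltahut > tostoltahot > tostoltaot  (by final devoicing, unconditioned shift, vowel merger, h-loss)
Only 'tostoltaot' matches the regular Badorar development of *dusdoldahud.

tostoltaot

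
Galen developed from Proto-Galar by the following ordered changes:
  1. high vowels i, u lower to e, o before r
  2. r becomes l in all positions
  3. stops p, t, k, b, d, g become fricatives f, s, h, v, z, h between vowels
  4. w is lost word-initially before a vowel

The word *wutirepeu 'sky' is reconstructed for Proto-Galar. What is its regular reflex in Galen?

Galen: *wutirepeu
  wutirepeu → wuterepeu   [pre-rhotic lowering]
  wuterepeu → wutelepeu   [unconditioned shift]
  wutelepeu → wuselefeu   [intervocalic lenition]
  wuselefeu → uselefeu   [glide loss]
  giving Galen uselefeu.

uselefeu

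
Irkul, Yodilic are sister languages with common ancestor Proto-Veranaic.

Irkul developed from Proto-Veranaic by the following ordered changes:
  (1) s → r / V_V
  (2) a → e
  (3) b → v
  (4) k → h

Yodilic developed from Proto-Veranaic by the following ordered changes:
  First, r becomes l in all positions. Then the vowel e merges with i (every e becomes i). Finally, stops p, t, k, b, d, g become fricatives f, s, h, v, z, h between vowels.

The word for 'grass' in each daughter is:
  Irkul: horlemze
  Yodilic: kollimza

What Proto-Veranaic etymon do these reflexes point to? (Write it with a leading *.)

Position 8: Irkul has e, Yodilic has a. Yodilic preserves a here (none of its changes turn any other segment into a), so the proto-segment is *a.
Position 3: Irkul has r, Yodilic has l. Taking the neighbouring segments as reconstructed: Irkul r can only go back to *r; Yodilic l could go back to *l or *r — the one source consistent with every daughter is *r.
Continuing position by position gives *korlemza; check it forward:
Irkul: start from *korlemza.
  rule 1: no change — korlemza
  rule 2 (vowel merger): korlemza → korlemze
  rule 3: no change — korlemze
  rule 4 (unconditioned shift): korlemze → horlemze
  ⇒ Irkul horlemze
Yodilic: start from *korlemza.
  rule 1 (unconditioned shift): korlemza → kollemza
  rule 2 (vowel merger): kollemza → kollimza
  rule 3: no change — kollimza
  ⇒ Yodilic kollimza
*korlemza is the unique common source.

*korlemza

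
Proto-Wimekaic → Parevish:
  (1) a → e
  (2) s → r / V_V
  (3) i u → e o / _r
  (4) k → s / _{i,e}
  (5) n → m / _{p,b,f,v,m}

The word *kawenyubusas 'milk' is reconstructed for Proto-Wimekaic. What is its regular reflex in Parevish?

sewenyubores

Parevish: start from *kawenyubusas.
  rule 1 (vowel merger): kawenyubusas → kewenyubuses
  rule 2 (rhotacism): kewenyubuses → kewenyubures
  rule 3 (pre-rhotic lowering): kewenyubures → kewenyubores
  rule 4 (palatalisation): kewenyubores → sewenyubores
  rule 5: no change — sewenyubores
  ⇒ Parevish sewenyubores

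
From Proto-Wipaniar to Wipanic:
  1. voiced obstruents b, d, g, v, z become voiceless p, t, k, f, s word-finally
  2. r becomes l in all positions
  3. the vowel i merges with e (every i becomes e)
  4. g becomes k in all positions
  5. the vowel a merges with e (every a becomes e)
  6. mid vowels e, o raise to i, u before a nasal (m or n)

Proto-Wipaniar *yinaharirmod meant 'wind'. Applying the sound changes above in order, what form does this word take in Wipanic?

Wipanic: *yinaharirmod
  yinaharirmod → yinaharirmot   [final devoicing]
  yinaharirmot → yinahalilmot   [unconditioned shift]
  yinahalilmot → yenahalelmot   [vowel merger]
  yenahalelmot (rule 4 does not apply)
  yenahalelmot → yenehelelmot   [vowel merger]
  yenehelelmot → yinehelelmot   [pre-nasal raising]
  giving Wipanic yinehelelmot.

yinehelelmot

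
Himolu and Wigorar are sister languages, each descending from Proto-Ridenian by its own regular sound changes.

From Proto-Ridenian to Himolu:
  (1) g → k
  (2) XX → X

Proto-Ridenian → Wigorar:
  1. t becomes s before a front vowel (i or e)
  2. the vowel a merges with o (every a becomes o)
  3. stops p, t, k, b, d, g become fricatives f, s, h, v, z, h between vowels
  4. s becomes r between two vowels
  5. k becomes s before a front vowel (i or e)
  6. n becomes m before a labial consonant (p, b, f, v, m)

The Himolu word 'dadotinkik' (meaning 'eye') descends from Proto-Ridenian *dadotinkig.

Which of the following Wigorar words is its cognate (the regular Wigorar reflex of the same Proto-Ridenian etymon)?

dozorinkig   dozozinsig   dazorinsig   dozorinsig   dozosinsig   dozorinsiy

dozorinsig

Wigorar: *dadotinkig > dadosinkig > dodosinkig > dozosinkig > dozorinkig > dozorinsig  (by palatalisation, vowel merger, intervocalic lenition, rhotacism, palatalisation)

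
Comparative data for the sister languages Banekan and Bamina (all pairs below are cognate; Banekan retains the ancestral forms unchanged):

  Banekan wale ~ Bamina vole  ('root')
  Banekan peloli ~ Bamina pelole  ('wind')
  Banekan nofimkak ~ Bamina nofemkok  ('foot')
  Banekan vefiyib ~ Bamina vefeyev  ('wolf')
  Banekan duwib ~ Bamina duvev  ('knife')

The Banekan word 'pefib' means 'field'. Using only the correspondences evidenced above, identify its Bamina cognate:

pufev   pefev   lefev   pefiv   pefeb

vefiyib ~ vefeyev, duwib ~ duvev — Banekan i corresponds to Bamina e after a consonant, before a labial obstruent.
vefiyib ~ vefeyev, duwib ~ duvev — Banekan b corresponds to Bamina v word-finally.
Applying these to Banekan 'pefib':
  pefib → pefeb   (i→e after a consonant, before a labial obstruent)
  pefeb → pefev   (b→v word-finally)
So the Bamina cognate is 'pefev'.

pefev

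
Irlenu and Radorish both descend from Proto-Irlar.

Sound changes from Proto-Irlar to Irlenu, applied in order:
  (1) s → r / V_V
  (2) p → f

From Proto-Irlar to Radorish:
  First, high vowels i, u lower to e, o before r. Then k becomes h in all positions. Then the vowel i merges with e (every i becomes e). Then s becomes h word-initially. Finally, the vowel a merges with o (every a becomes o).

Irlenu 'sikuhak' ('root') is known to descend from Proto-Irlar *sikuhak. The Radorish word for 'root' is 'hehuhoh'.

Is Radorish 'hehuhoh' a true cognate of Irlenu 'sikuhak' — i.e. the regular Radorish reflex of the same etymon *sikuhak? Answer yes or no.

yes

Derive the expected Radorish reflex of *sikuhak:
Radorish: *sikuhak > sihuhah > sehuhah > hehuhah > hehuhoh  (by unconditioned shift, vowel merger, debuccalisation, vowel merger)
Radorish 'hehuhoh' matches the regular reflex exactly, so the pair is cognate.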